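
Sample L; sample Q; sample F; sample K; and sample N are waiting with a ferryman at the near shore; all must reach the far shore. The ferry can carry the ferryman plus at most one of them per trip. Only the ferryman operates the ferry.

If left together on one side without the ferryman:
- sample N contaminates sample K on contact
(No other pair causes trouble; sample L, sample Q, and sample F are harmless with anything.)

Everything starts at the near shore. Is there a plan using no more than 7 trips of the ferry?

No

Counting alone: the ferryman can take at most 1 across per trip to the far shore, so moving all 5 needs at least 5 loaded trips out, with a return between consecutive ones — at least 9 crossings.
Since 7 < 9, 7 crossings cannot be enough. (The shortest complete plan in fact takes 9:)
1. Ferryman goes to the far shore with sample K.
2. Ferryman goes back to the near shore alone.
3. Ferryman goes to the far shore with sample L.
4. Ferryman goes back to the near shore alone.
5. Ferryman goes to the far shore with sample Q.
6. Ferryman goes back to the near shore alone.
7. Ferryman goes to the far shore with sample F.
8. Ferryman goes back to the near shore alone.
9. Ferryman goes to the far shore with sample N.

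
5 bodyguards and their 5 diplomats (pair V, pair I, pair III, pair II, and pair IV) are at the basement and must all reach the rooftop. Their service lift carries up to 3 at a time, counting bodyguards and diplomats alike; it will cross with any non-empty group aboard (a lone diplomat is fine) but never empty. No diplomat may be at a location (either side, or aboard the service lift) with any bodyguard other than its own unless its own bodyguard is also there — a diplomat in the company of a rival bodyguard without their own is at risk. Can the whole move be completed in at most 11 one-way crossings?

Yes

Yes — this plan uses 11 crossings (≤ 11):
1. bodyguard V and diplomat V cross → the rooftop.
2. bodyguard V crosses ← the basement.
3. diplomat I, diplomat II, and diplomat III cross → the rooftop.
4. diplomat V crosses ← the basement.
5. bodyguard I, bodyguard II, and bodyguard III cross → the rooftop.
6. bodyguard I and diplomat I cross ← the basement.
7. bodyguard I, bodyguard IV, and bodyguard V cross → the rooftop.
8. diplomat III crosses ← the basement.
9. diplomat I and diplomat V cross → the rooftop.
10. diplomat V crosses ← the basement.
11. diplomat III, diplomat IV, and diplomat V cross → the rooftop.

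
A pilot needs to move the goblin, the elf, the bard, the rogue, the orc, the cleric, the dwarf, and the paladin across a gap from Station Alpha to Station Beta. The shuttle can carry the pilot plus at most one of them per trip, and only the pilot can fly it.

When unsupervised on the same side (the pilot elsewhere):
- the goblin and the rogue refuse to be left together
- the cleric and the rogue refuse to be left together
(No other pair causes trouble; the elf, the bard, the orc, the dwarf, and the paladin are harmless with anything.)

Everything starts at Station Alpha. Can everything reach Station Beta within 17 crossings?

Yes — this plan uses 17 crossings (≤ 17):
1. Pilot goes to Station Beta with the rogue.  [Station Alpha: the bard, the cleric, the dwarf, the elf, the goblin, the orc, the paladin | Station Beta: the rogue]
2. Pilot goes back to Station Alpha alone.  [Station Alpha: the bard, the cleric, the dwarf, the elf, the goblin, the orc, the paladin | Station Beta: the rogue]
3. Pilot goes to Station Beta with the goblin.  [Station Alpha: the bard, the cleric, the dwarf, the elf, the orc, the paladin | Station Beta: the goblin, the rogue]
4. Pilot goes back to Station Alpha with the rogue.  [Station Alpha: the bard, the cleric, the dwarf, the elf, the orc, the paladin, the rogue | Station Beta: the goblin]
5. Pilot goes to Station Beta with the cleric.  [Station Alpha: the bard, the dwarf, the elf, the orc, the paladin, the rogue | Station Beta: the cleric, the goblin]
6. Pilot goes back to Station Alpha alone.  [Station Alpha: the bard, the dwarf, the elf, the orc, the paladin, the rogue | Station Beta: the cleric, the goblin]
7. Pilot goes to Station Beta with the elf.  [Station Alpha: the bard, the dwarf, the orc, the paladin, the rogue | Station Beta: the cleric, the elf, the goblin]
8. Pilot goes back to Station Alpha alone.  [Station Alpha: the bard, the dwarf, the orc, the paladin, the rogue | Station Beta: the cleric, the elf, the goblin]
9. Pilot goes to Station Beta with the bard.  [Station Alpha: the dwarf, the orc, the paladin, the rogue | Station Beta: the bard, the cleric, the elf, the goblin]
10. Pilot goes back to Station Alpha alone.  [Station Alpha: the dwarf, the orc, the paladin, the rogue | Station Beta: the bard, the cleric, the elf, the goblin]
11. Pilot goes to Station Beta with the orc.  [Station Alpha: the dwarf, the paladin, the rogue | Station Beta: the bard, the cleric, the elf, the goblin, the orc]
12. Pilot goes back to Station Alpha alone.  [Station Alpha: the dwarf, the paladin, the rogue | Station Beta: the bard, the cleric, the elf, the goblin, the orc]
13. Pilot goes to Station Beta with the dwarf.  [Station Alpha: the paladin, the rogue | Station Beta: the bard, the cleric, the dwarf, the elf, the goblin, the orc]
14. Pilot goes back to Station Alpha alone.  [Station Alpha: the paladin, the rogue | Station Beta: the bard, the cleric, the dwarf, the elf, the goblin, the orc]
15. Pilot goes to Station Beta with the paladin.  [Station Alpha: the rogue | Station Beta: the bard, the cleric, the dwarf, the elf, the goblin, the orc, the paladin]
16. Pilot goes back to Station Alpha alone.  [Station Alpha: the rogue | Station Beta: the bard, the cleric, the dwarf, the elf, the goblin, the orc, the paladin]
17. Pilot goes to Station Beta with the rogue.  [Station Alpha: — | Station Beta: the bard, the cleric, the dwarf, the elf, the goblin, the orc, the paladin, the rogue]

Yes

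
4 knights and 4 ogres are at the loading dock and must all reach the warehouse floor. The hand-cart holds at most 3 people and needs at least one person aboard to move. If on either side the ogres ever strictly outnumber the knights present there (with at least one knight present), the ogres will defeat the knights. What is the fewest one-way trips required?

Counting alone: each trip to the warehouse floor takes at most 3 across and each return brings at least 1 back, so after t trips out (and t−1 returns) at most 3t − (t−1) of the 8 are across; that first reaches 8 at t = 4, so at least 7 crossings are needed.
The safety rule pushes this higher. Following every safe sequence of crossings, the most of the 8 that can be at the warehouse floor as the hand-cart arrives there on crossing 7 is 7 — never all 8.
So no plan with fewer than 9 crossings exists, and this one achieves 9:
1. 2 ogres → the warehouse floor.  (the loading dock: 4K 2O; the warehouse floor: 0K 2O)
2. 1 ogre ← the loading dock.  (the loading dock: 4K 3O; the warehouse floor: 0K 1O)
3. 3 ogres → the warehouse floor.  (the loading dock: 4K 0O; the warehouse floor: 0K 4O)
4. 1 ogre ← the loading dock.  (the loading dock: 4K 1O; the warehouse floor: 0K 3O)
5. 3 knights → the warehouse floor.  (the loading dock: 1K 1O; the warehouse floor: 3K 3O)
6. 1 knight and 1 ogre ← the loading dock.  (the loading dock: 2K 2O; the warehouse floor: 2K 2O)
7. 2 knights → the warehouse floor.  (the loading dock: 0K 2O; the warehouse floor: 4K 2O)
8. 1 ogre ← the loading dock.  (the loading dock: 0K 3O; the warehouse floor: 4K 1O)
9. 3 ogres → the warehouse floor.  (the loading dock: 0K 0O; the warehouse floor: 4K 4O)

9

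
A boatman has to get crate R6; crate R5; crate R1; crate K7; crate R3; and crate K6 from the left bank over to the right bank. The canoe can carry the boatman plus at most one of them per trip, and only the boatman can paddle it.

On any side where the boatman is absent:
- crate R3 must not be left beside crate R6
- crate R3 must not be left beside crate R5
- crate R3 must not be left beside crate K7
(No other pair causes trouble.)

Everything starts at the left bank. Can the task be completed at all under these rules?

No

Following every safe sequence of crossings from the start, the most of the 6 that can be at the right bank as the canoe arrives there on crossings 1, 3, 5, 7 is 1, 2, 3, 4 respectively; the best ever achieved is 4 of 6.
From crossing 9 on, no configuration arises that was not already reachable earlier: only 36 distinct safe configurations (who is on which side, and where the canoe is) can ever be reached, none of them has everyone across, and every continuation just revisits them. So no valid plan exists.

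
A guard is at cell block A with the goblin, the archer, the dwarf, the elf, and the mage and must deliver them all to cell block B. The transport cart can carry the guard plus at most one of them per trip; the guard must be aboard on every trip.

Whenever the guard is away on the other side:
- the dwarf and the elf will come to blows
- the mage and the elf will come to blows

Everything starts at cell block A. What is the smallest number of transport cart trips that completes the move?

Counting alone: the guard can take at most 1 across per trip to cell block B, so moving all 5 needs at least 5 loaded trips out, with a return between consecutive ones — at least 9 crossings.
The safety rule pushes this higher. Following every safe sequence of crossings, the most of the 5 that can be at cell block B as the transport cart arrives there on crossing 9 is 4 — never all 5.
So no plan with fewer than 11 crossings exists, and this one achieves 11:
1. Guard goes to cell block B with the elf.  [cell block A: the archer, the dwarf, the goblin, the mage | cell block B: the elf]
2. Guard goes back to cell block A alone.  [cell block A: the archer, the dwarf, the goblin, the mage | cell block B: the elf]
3. Guard goes to cell block B with the goblin.  [cell block A: the archer, the dwarf, the mage | cell block B: the elf, the goblin]
4. Guard goes back to cell block A alone.  [cell block A: the archer, the dwarf, the mage | cell block B: the elf, the goblin]
5. Guard goes to cell block B with the archer.  [cell block A: the dwarf, the mage | cell block B: the archer, the elf, the goblin]
6. Guard goes back to cell block A alone.  [cell block A: the dwarf, the mage | cell block B: the archer, the elf, the goblin]
7. Guard goes to cell block B with the dwarf.  [cell block A: the mage | cell block B: the archer, the dwarf, the elf, the goblin]
8. Guard goes back to cell block A with the elf.  [cell block A: the elf, the mage | cell block B: the archer, the dwarf, the goblin]
9. Guard goes to cell block B with the mage.  [cell block A: the elf | cell block B: the archer, the dwarf, the goblin, the mage]
10. Guard goes back to cell block A alone.  [cell block A: the elf | cell block B: the archer, the dwarf, the goblin, the mage]
11. Guard goes to cell block B with the elf.  [cell block A: — | cell block B: the archer, the dwarf, the elf, the goblin, the mage]

11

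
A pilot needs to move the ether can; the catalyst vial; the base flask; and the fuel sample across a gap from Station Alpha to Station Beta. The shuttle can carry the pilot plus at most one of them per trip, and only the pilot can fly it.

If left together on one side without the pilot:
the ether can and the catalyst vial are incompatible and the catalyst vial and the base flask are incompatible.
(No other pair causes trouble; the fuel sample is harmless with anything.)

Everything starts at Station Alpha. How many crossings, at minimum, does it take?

Counting alone: the pilot can take at most 1 across per trip to Station Beta, so moving all 4 needs at least 4 loaded trips out, with a return between consecutive ones — at least 7 crossings.
The safety rule pushes this higher. Following every safe sequence of crossings, the most of the 4 that can be at Station Beta as the shuttle arrives there on crossing 7 is 3 — never all 4.
So no plan with fewer than 9 crossings exists, and this one achieves 9:
1. Pilot goes to Station Beta with the catalyst vial.
2. Pilot goes back to Station Alpha alone.
3. Pilot goes to Station Beta with the ether can.
4. Pilot goes back to Station Alpha with the catalyst vial.
5. Pilot goes to Station Beta with the base flask.
6. Pilot goes back to Station Alpha alone.
7. Pilot goes to Station Beta with the fuel sample.
8. Pilot goes back to Station Alpha alone.
9. Pilot goes to Station Beta with the catalyst vial.

9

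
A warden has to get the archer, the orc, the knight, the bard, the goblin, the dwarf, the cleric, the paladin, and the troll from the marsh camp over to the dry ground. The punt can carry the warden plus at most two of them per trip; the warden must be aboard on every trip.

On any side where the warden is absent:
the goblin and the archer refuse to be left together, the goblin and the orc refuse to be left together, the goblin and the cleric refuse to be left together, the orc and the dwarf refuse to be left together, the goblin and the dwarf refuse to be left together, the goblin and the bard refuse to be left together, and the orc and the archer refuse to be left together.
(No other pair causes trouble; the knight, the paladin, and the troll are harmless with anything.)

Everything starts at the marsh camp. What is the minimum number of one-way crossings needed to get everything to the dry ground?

15

Counting alone: the warden can take at most 2 across per trip to the dry ground, so moving all 9 needs at least 5 loaded trips out, with a return between consecutive ones — at least 9 crossings.
The safety rule pushes this higher. Following every safe sequence of crossings, the most of the 9 that can be at the dry ground as the punt arrives there on crossings 9, 11, 13 is 6, 7, 8 respectively — never all 9.
So no plan with fewer than 15 crossings exists, and this one achieves 15:
1. Warden goes to the dry ground with the goblin and the orc.
2. Warden goes back to the marsh camp with the orc.
3. Warden goes to the dry ground with the archer and the dwarf.
4. Warden goes back to the marsh camp with the goblin.
5. Warden goes to the dry ground with the goblin and the knight.
6. Warden goes back to the marsh camp with the goblin.
7. Warden goes to the dry ground with the bard and the goblin.
8. Warden goes back to the marsh camp with the goblin.
9. Warden goes to the dry ground with the cleric and the orc.
10. Warden goes back to the marsh camp with the orc.
11. Warden goes to the dry ground with the orc and the paladin.
12. Warden goes back to the marsh camp with the orc.
13. Warden goes to the dry ground with the orc and the troll.
14. Warden goes back to the marsh camp with the orc.
15. Warden goes to the dry ground with the goblin and the orc.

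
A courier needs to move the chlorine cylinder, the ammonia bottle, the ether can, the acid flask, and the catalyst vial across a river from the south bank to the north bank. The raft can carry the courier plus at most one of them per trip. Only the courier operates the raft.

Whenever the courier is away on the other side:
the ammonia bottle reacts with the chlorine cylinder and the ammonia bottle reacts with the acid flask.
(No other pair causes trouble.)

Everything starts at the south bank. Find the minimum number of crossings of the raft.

11

Counting alone: the courier can take at most 1 across per trip to the north bank, so moving all 5 needs at least 5 loaded trips out, with a return between consecutive ones — at least 9 crossings.
The safety rule pushes this higher. Following every safe sequence of crossings, the most of the 5 that can be at the north bank as the raft arrives there on crossing 9 is 4 — never all 5.
So no plan with fewer than 11 crossings exists, and this one achieves 11:
1. Courier goes to the north bank with the ammonia bottle.  [the south bank: the acid flask, the catalyst vial, the chlorine cylinder, the ether can | the north bank: the ammonia bottle]
2. Courier goes back to the south bank alone.  [the south bank: the acid flask, the catalyst vial, the chlorine cylinder, the ether can | the north bank: the ammonia bottle]
3. Courier goes to the north bank with the chlorine cylinder.  [the south bank: the acid flask, the catalyst vial, the ether can | the north bank: the ammonia bottle, the chlorine cylinder]
4. Courier goes back to the south bank with the ammonia bottle.  [the south bank: the acid flask, the ammonia bottle, the catalyst vial, the ether can | the north bank: the chlorine cylinder]
5. Courier goes to the north bank with the acid flask.  [the south bank: the ammonia bottle, the catalyst vial, the ether can | the north bank: the acid flask, the chlorine cylinder]
6. Courier goes back to the south bank alone.  [the south bank: the ammonia bottle, the catalyst vial, the ether can | the north bank: the acid flask, the chlorine cylinder]
7. Courier goes to the north bank with the ether can.  [the south bank: the ammonia bottle, the catalyst vial | the north bank: the acid flask, the chlorine cylinder, the ether can]
8. Courier goes back to the south bank alone.  [the south bank: the ammonia bottle, the catalyst vial | the north bank: the acid flask, the chlorine cylinder, the ether can]
9. Courier goes to the north bank with the catalyst vial.  [the south bank: the ammonia bottle | the north bank: the acid flask, the catalyst vial, the chlorine cylinder, the ether can]
10. Courier goes back to the south bank alone.  [the south bank: the ammonia bottle | the north bank: the acid flask, the catalyst vial, the chlorine cylinder, the ether can]
11. Courier goes to the north bank with the ammonia bottle.  [the south bank: — | the north bank: the acid flask, the ammonia bottle, the catalyst vial, the chlorine cylinder, the ether can]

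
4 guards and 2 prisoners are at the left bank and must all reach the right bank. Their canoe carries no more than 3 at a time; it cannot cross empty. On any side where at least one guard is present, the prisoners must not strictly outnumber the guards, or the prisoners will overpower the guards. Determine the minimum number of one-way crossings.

5

Counting alone: each trip to the right bank takes at most 3 across and each return brings at least 1 back, so after t trips out (and t−1 returns) at most 3t − (t−1) of the 6 are across; that first reaches 6 at t = 3, so at least 5 crossings are needed.
The plan below uses exactly 5 crossings, so it is optimal:
1. 2 prisoners → the right bank.  (the left bank: 4G 0P; the right bank: 0G 2P)
2. 1 prisoner ← the left bank.  (the left bank: 4G 1P; the right bank: 0G 1P)
3. 2 guards and 1 prisoner → the right bank.  (the left bank: 2G 0P; the right bank: 2G 2P)
4. 1 prisoner ← the left bank.  (the left bank: 2G 1P; the right bank: 2G 1P)
5. 2 guards and 1 prisoner → the right bank.  (the left bank: 0G 0P; the right bank: 4G 2P)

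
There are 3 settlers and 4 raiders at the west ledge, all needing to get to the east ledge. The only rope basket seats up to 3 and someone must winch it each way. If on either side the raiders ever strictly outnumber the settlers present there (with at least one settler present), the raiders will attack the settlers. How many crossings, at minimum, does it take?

impossible

The raiders already outnumber the settlers at the west ledge before anyone moves, so the starting position itself is disallowed.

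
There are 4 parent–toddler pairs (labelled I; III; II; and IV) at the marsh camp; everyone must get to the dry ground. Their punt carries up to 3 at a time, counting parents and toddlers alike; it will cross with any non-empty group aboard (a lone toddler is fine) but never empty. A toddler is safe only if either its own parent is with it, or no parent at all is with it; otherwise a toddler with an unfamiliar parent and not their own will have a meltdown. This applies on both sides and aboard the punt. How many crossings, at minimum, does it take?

Counting alone: each trip to the dry ground takes at most 3 across and each return brings at least 1 back, so after t trips out (and t−1 returns) at most 3t − (t−1) of the 8 are across; that first reaches 8 at t = 4, so at least 7 crossings are needed.
The safety rule pushes this higher. Following every safe sequence of crossings, the most of the 8 that can be at the dry ground as the punt arrives there on crossing 7 is 7 — never all 8.
So no plan with fewer than 9 crossings exists, and this one achieves 9:
1. parent I and toddler I cross → the dry ground.
2. parent I crosses ← the marsh camp.
3. parent I, parent III, and toddler III cross → the dry ground.
4. parent I and toddler I cross ← the marsh camp.
5. parent I, parent II, and parent IV cross → the dry ground.
6. toddler III crosses ← the marsh camp.
7. toddler I and toddler III cross → the dry ground.
8. toddler I crosses ← the marsh camp.
9. toddler I, toddler II, and toddler IV cross → the dry ground.

9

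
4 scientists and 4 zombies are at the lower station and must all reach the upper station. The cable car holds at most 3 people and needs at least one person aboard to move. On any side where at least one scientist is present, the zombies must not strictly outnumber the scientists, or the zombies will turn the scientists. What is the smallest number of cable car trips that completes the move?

Counting alone: each trip to the upper station takes at most 3 across and each return brings at least 1 back, so after t trips out (and t−1 returns) at most 3t − (t−1) of the 8 are across; that first reaches 8 at t = 4, so at least 7 crossings are needed.
The safety rule pushes this higher. Following every safe sequence of crossings, the most of the 8 that can be at the upper station as the cable car arrives there on crossing 7 is 7 — never all 8.
So no plan with fewer than 9 crossings exists, and this one achieves 9:
1. 2 zombies → the upper station.  (the lower station: 4S 2Z; the upper station: 0S 2Z)
2. 1 zombie ← the lower station.  (the lower station: 4S 3Z; the upper station: 0S 1Z)
3. 3 zombies → the upper station.  (the lower station: 4S 0Z; the upper station: 0S 4Z)
4. 1 zombie ← the lower station.  (the lower station: 4S 1Z; the upper station: 0S 3Z)
5. 3 scientists → the upper station.  (the lower station: 1S 1Z; the upper station: 3S 3Z)
6. 1 scientist and 1 zombie ← the lower station.  (the lower station: 2S 2Z; the upper station: 2S 2Z)
7. 2 scientists → the upper station.  (the lower station: 0S 2Z; the upper station: 4S 2Z)
8. 1 zombie ← the lower station.  (the lower station: 0S 3Z; the upper station: 4S 1Z)
9. 3 zombies → the upper station.  (the lower station: 0S 0Z; the upper station: 4S 4Z)

9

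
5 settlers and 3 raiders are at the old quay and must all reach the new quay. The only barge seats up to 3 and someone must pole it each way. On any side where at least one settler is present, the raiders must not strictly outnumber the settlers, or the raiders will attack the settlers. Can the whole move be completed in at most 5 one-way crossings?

No

Counting alone: each trip to the new quay takes at most 3 across and each return brings at least 1 back, so after t trips out (and t−1 returns) at most 3t − (t−1) of the 8 are across; that first reaches 8 at t = 4, so at least 7 crossings are needed.
Since 5 < 7, 5 crossings cannot be enough. (The shortest complete plan in fact takes 7:)
1. 2 raiders → the new quay.  (the old quay: 5S 1R; the new quay: 0S 2R)
2. 1 raider ← the old quay.  (the old quay: 5S 2R; the new quay: 0S 1R)
3. 2 settlers and 1 raider → the new quay.  (the old quay: 3S 1R; the new quay: 2S 2R)
4. 1 raider ← the old quay.  (the old quay: 3S 2R; the new quay: 2S 1R)
5. 1 settler and 2 raiders → the new quay.  (the old quay: 2S 0R; the new quay: 3S 3R)
6. 1 raider ← the old quay.  (the old quay: 2S 1R; the new quay: 3S 2R)
7. 2 settlers and 1 raider → the new quay.  (the old quay: 0S 0R; the new quay: 5S 3R)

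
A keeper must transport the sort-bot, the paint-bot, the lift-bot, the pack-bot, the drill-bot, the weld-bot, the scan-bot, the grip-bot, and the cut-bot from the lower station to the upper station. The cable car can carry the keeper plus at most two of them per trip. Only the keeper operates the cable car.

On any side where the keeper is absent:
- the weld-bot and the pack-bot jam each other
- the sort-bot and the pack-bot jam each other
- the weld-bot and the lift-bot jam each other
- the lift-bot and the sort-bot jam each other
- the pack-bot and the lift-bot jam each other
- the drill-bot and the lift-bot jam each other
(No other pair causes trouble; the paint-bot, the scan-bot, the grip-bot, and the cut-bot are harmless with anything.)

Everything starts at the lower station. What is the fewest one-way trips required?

Counting alone: the keeper can take at most 2 across per trip to the upper station, so moving all 9 needs at least 5 loaded trips out, with a return between consecutive ones — at least 9 crossings.
The safety rule pushes this higher. Following every safe sequence of crossings, the most of the 9 that can be at the upper station as the cable car arrives there on crossings 9, 11, 13 is 6, 7, 8 respectively — never all 9.
So no plan with fewer than 15 crossings exists, and this one achieves 15:
1. Keeper goes to the upper station with the lift-bot and the pack-bot.  [the lower station: the cut-bot, the drill-bot, the grip-bot, the paint-bot, the scan-bot, the sort-bot, the weld-bot | the upper station: the lift-bot, the pack-bot]
2. Keeper goes back to the lower station with the lift-bot.  [the lower station: the cut-bot, the drill-bot, the grip-bot, the lift-bot, the paint-bot, the scan-bot, the sort-bot, the weld-bot | the upper station: the pack-bot]
3. Keeper goes to the upper station with the lift-bot and the paint-bot.  [the lower station: the cut-bot, the drill-bot, the grip-bot, the scan-bot, the sort-bot, the weld-bot | the upper station: the lift-bot, the pack-bot, the paint-bot]
4. Keeper goes back to the lower station with the lift-bot.  [the lower station: the cut-bot, the drill-bot, the grip-bot, the lift-bot, the scan-bot, the sort-bot, the weld-bot | the upper station: the pack-bot, the paint-bot]
5. Keeper goes to the upper station with the drill-bot and the lift-bot.  [the lower station: the cut-bot, the grip-bot, the scan-bot, the sort-bot, the weld-bot | the upper station: the drill-bot, the lift-bot, the pack-bot, the paint-bot]
6. Keeper goes back to the lower station with the lift-bot.  [the lower station: the cut-bot, the grip-bot, the lift-bot, the scan-bot, the sort-bot, the weld-bot | the upper station: the drill-bot, the pack-bot, the paint-bot]
7. Keeper goes to the upper station with the sort-bot and the weld-bot.  [the lower station: the cut-bot, the grip-bot, the lift-bot, the scan-bot | the upper station: the drill-bot, the pack-bot, the paint-bot, the sort-bot, the weld-bot]
8. Keeper goes back to the lower station with the pack-bot.  [the lower station: the cut-bot, the grip-bot, the lift-bot, the pack-bot, the scan-bot | the upper station: the drill-bot, the paint-bot, the sort-bot, the weld-bot]
9. Keeper goes to the upper station with the lift-bot and the scan-bot.  [the lower station: the cut-bot, the grip-bot, the pack-bot | the upper station: the drill-bot, the lift-bot, the paint-bot, the scan-bot, the sort-bot, the weld-bot]
10. Keeper goes back to the lower station with the lift-bot.  [the lower station: the cut-bot, the grip-bot, the lift-bot, the pack-bot | the upper station: the drill-bot, the paint-bot, the scan-bot, the sort-bot, the weld-bot]
11. Keeper goes to the upper station with the grip-bot and the lift-bot.  [the lower station: the cut-bot, the pack-bot | the upper station: the drill-bot, the grip-bot, the lift-bot, the paint-bot, the scan-bot, the sort-bot, the weld-bot]
12. Keeper goes back to the lower station with the lift-bot.  [the lower station: the cut-bot, the lift-bot, the pack-bot | the upper station: the drill-bot, the grip-bot, the paint-bot, the scan-bot, the sort-bot, the weld-bot]
13. Keeper goes to the upper station with the cut-bot and the lift-bot.  [the lower station: the pack-bot | the upper station: the cut-bot, the drill-bot, the grip-bot, the lift-bot, the paint-bot, the scan-bot, the sort-bot, the weld-bot]
14. Keeper goes back to the lower station with the lift-bot.  [the lower station: the lift-bot, the pack-bot | the upper station: the cut-bot, the drill-bot, the grip-bot, the paint-bot, the scan-bot, the sort-bot, the weld-bot]
15. Keeper goes to the upper station with the lift-bot and the pack-bot.  [the lower station: — | the upper station: the cut-bot, the drill-bot, the grip-bot, the lift-bot, the pack-bot, the paint-bot, the scan-bot, the sort-bot, the weld-bot]

15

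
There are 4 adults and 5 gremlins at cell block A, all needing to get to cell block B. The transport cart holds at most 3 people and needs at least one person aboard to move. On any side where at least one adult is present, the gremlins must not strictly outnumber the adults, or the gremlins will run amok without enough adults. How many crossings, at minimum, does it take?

impossible

The gremlins already outnumber the adults at cell block A before anyone moves, so the starting position itself is disallowed.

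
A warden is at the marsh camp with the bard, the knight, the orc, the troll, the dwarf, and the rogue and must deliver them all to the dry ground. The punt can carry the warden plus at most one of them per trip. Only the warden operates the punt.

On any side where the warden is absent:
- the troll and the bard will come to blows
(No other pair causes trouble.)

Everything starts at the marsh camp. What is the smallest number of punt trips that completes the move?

Counting alone: the warden can take at most 1 across per trip to the dry ground, so moving all 6 needs at least 6 loaded trips out, with a return between consecutive ones — at least 11 crossings.
The plan below uses exactly 11 crossings, so it is optimal:
1. Warden goes to the dry ground with the bard.  [the marsh camp: the dwarf, the knight, the orc, the rogue, the troll | the dry ground: the bard]
2. Warden goes back to the marsh camp alone.  [the marsh camp: the dwarf, the knight, the orc, the rogue, the troll | the dry ground: the bard]
3. Warden goes to the dry ground with the knight.  [the marsh camp: the dwarf, the orc, the rogue, the troll | the dry ground: the bard, the knight]
4. Warden goes back to the marsh camp alone.  [the marsh camp: the dwarf, the orc, the rogue, the troll | the dry ground: the bard, the knight]
5. Warden goes to the dry ground with the orc.  [the marsh camp: the dwarf, the rogue, the troll | the dry ground: the bard, the knight, the orc]
6. Warden goes back to the marsh camp alone.  [the marsh camp: the dwarf, the rogue, the troll | the dry ground: the bard, the knight, the orc]
7. Warden goes to the dry ground with the dwarf.  [the marsh camp: the rogue, the troll | the dry ground: the bard, the dwarf, the knight, the orc]
8. Warden goes back to the marsh camp alone.  [the marsh camp: the rogue, the troll | the dry ground: the bard, the dwarf, the knight, the orc]
9. Warden goes to the dry ground with the rogue.  [the marsh camp: the troll | the dry ground: the bard, the dwarf, the knight, the orc, the rogue]
10. Warden goes back to the marsh camp alone.  [the marsh camp: the troll | the dry ground: the bard, the dwarf, the knight, the orc, the rogue]
11. Warden goes to the dry ground with the troll.  [the marsh camp: — | the dry ground: the bard, the dwarf, the knight, the orc, the rogue, the troll]

11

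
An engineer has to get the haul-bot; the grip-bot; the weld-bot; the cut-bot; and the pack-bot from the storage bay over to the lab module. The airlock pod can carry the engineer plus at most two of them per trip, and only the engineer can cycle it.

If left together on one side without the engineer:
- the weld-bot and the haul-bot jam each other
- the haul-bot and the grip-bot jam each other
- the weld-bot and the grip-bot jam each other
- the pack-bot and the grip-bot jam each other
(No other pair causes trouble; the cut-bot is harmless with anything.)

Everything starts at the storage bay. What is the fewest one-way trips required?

7

Counting alone: the engineer can take at most 2 across per trip to the lab module, so moving all 5 needs at least 3 loaded trips out, with a return between consecutive ones — at least 5 crossings.
The safety rule pushes this higher. Following every safe sequence of crossings, the most of the 5 that can be at the lab module as the airlock pod arrives there on crossing 5 is 4 — never all 5.
So no plan with fewer than 7 crossings exists, and this one achieves 7:
1. Engineer goes to the lab module with the grip-bot and the haul-bot.  [the storage bay: the cut-bot, the pack-bot, the weld-bot | the lab module: the grip-bot, the haul-bot]
2. Engineer goes back to the storage bay with the haul-bot.  [the storage bay: the cut-bot, the haul-bot, the pack-bot, the weld-bot | the lab module: the grip-bot]
3. Engineer goes to the lab module with the cut-bot and the haul-bot.  [the storage bay: the pack-bot, the weld-bot | the lab module: the cut-bot, the grip-bot, the haul-bot]
4. Engineer goes back to the storage bay with the haul-bot.  [the storage bay: the haul-bot, the pack-bot, the weld-bot | the lab module: the cut-bot, the grip-bot]
5. Engineer goes to the lab module with the haul-bot and the pack-bot.  [the storage bay: the weld-bot | the lab module: the cut-bot, the grip-bot, the haul-bot, the pack-bot]
6. Engineer goes back to the storage bay with the grip-bot.  [the storage bay: the grip-bot, the weld-bot | the lab module: the cut-bot, the haul-bot, the pack-bot]
7. Engineer goes to the lab module with the grip-bot and the weld-bot.  [the storage bay: — | the lab module: the cut-bot, the grip-bot, the haul-bot, the pack-bot, the weld-bot]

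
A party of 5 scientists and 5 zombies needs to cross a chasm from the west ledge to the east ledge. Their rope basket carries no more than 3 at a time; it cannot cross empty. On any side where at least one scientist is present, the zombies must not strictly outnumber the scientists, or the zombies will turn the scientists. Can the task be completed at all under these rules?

Yes

1. 2 zombies → the east ledge.  (the west ledge: 5S 3Z; the east ledge: 0S 2Z)
2. 1 zombie ← the west ledge.  (the west ledge: 5S 4Z; the east ledge: 0S 1Z)
3. 3 zombies → the east ledge.  (the west ledge: 5S 1Z; the east ledge: 0S 4Z)
4. 1 zombie ← the west ledge.  (the west ledge: 5S 2Z; the east ledge: 0S 3Z)
5. 3 scientists → the east ledge.  (the west ledge: 2S 2Z; the east ledge: 3S 3Z)
6. 1 scientist and 1 zombie ← the west ledge.  (the west ledge: 3S 3Z; the east ledge: 2S 2Z)
7. 3 scientists → the east ledge.  (the west ledge: 0S 3Z; the east ledge: 5S 2Z)
8. 1 zombie ← the west ledge.  (the west ledge: 0S 4Z; the east ledge: 5S 1Z)
9. 2 zombies → the east ledge.  (the west ledge: 0S 2Z; the east ledge: 5S 3Z)
10. 1 zombie ← the west ledge.  (the west ledge: 0S 3Z; the east ledge: 5S 2Z)
11. 3 zombies → the east ledge.  (the west ledge: 0S 0Z; the east ledge: 5S 5Z)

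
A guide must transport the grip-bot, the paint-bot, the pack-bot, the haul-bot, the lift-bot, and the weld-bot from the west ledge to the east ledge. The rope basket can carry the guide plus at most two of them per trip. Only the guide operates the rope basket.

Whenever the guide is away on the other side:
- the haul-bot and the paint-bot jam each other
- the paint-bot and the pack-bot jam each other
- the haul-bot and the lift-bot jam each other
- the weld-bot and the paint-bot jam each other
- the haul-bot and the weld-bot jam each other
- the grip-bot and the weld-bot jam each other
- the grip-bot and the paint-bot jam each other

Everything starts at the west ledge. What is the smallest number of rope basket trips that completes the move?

Whatever the first load, the items left behind include a forbidden pair without the guide. No opening move is safe, so no plan exists.

impossible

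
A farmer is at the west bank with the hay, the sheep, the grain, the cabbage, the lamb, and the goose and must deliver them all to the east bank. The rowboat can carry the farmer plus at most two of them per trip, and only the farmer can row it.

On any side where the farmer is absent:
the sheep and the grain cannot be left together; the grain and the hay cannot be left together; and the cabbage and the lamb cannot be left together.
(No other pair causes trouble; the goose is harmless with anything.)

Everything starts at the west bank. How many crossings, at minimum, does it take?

Counting alone: the farmer can take at most 2 across per trip to the east bank, so moving all 6 needs at least 3 loaded trips out, with a return between consecutive ones — at least 5 crossings.
The safety rule pushes this higher. Following every safe sequence of crossings, the most of the 6 that can be at the east bank as the rowboat arrives there on crossing 5 is 5 — never all 6.
So no plan with fewer than 7 crossings exists, and this one achieves 7:
1. Farmer goes to the east bank with the cabbage and the grain.  [the west bank: the goose, the hay, the lamb, the sheep | the east bank: the cabbage, the grain]
2. Farmer goes back to the west bank alone.  [the west bank: the goose, the hay, the lamb, the sheep | the east bank: the cabbage, the grain]
3. Farmer goes to the east bank with the hay.  [the west bank: the goose, the lamb, the sheep | the east bank: the cabbage, the grain, the hay]
4. Farmer goes back to the west bank with the grain.  [the west bank: the goose, the grain, the lamb, the sheep | the east bank: the cabbage, the hay]
5. Farmer goes to the east bank with the goose and the sheep.  [the west bank: the grain, the lamb | the east bank: the cabbage, the goose, the hay, the sheep]
6. Farmer goes back to the west bank alone.  [the west bank: the grain, the lamb | the east bank: the cabbage, the goose, the hay, the sheep]
7. Farmer goes to the east bank with the grain and the lamb.  [the west bank: — | the east bank: the cabbage, the goose, the grain, the hay, the lamb, the sheep]

7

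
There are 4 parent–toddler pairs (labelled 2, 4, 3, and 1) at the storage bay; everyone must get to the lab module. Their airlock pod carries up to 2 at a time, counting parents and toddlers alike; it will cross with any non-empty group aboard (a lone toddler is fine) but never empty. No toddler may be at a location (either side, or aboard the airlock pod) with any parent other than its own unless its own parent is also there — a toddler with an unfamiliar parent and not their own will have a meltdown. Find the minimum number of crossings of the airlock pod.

impossible

Following every safe sequence of crossings from the start, the most of the 8 that can be at the lab module as the airlock pod arrives there on crossings 1, 3, 5 is 2, 3, 4 respectively; the best ever achieved is 4 of 8.
From crossing 7 on, no configuration arises that was not already reachable earlier: only 44 distinct safe configurations (who is on which side, and where the airlock pod is) can ever be reached, none of them has everyone across, and every continuation just revisits them. So no valid plan exists.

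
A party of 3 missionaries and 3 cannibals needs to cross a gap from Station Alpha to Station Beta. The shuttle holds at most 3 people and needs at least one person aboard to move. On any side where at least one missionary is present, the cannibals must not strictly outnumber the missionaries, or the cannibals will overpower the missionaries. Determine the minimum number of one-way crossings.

5

Counting alone: each trip to Station Beta takes at most 3 across and each return brings at least 1 back, so after t trips out (and t−1 returns) at most 3t − (t−1) of the 6 are across; that first reaches 6 at t = 3, so at least 5 crossings are needed.
The plan below uses exactly 5 crossings, so it is optimal:
1. 2 cannibals → Station Beta.  (Station Alpha: 3M 1C; Station Beta: 0M 2C)
2. 1 cannibal ← Station Alpha.  (Station Alpha: 3M 2C; Station Beta: 0M 1C)
3. 3 missionaries → Station Beta.  (Station Alpha: 0M 2C; Station Beta: 3M 1C)
4. 1 cannibal ← Station Alpha.  (Station Alpha: 0M 3C; Station Beta: 3M 0C)
5. 3 cannibals → Station Beta.  (Station Alpha: 0M 0C; Station Beta: 3M 3C)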